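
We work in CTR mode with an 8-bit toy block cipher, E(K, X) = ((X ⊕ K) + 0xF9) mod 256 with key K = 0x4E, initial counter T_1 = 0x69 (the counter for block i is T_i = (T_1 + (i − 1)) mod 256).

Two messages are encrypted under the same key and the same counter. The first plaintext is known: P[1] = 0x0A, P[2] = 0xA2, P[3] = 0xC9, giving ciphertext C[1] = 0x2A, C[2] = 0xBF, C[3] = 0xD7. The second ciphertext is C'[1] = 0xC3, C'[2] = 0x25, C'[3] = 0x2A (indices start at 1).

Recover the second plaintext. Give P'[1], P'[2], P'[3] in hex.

In CTR with a reused counter, both messages share the same keystream S_i, so C_i ⊕ C'_i = P_i ⊕ P'_i and thus P'_i = P_i ⊕ C_i ⊕ C'_i.
P'[1]: 0x0A ⊕ 0x2A ⊕ 0xC3 = 0xE3.
P'[2]: 0xA2 ⊕ 0xBF ⊕ 0x25 = 0x38.
P'[3]: 0xC9 ⊕ 0xD7 ⊕ 0x2A = 0x34.

P'[1] = 0xE3, P'[2] = 0x38, P'[3] = 0x34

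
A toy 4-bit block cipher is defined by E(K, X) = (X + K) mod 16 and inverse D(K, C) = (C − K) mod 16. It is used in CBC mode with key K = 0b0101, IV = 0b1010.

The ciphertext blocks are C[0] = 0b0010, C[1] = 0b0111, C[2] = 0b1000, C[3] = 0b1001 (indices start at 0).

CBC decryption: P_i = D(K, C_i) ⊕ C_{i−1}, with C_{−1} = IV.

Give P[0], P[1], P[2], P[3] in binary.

P[0] = 0b0111, P[1] = 0b0000, P[2] = 0b0100, P[3] = 0b1100

P[0]: D(K, 0b0010) = 0b1101; 0b1101 ⊕ 0b1010 = 0b0111.
P[1]: D(K, 0b0111) = 0b0010; 0b0010 ⊕ 0b0010 = 0b0000.
P[2]: D(K, 0b1000) = 0b0011; 0b0011 ⊕ 0b0111 = 0b0100.
P[3]: D(K, 0b1001) = 0b0100; 0b0100 ⊕ 0b1000 = 0b1100.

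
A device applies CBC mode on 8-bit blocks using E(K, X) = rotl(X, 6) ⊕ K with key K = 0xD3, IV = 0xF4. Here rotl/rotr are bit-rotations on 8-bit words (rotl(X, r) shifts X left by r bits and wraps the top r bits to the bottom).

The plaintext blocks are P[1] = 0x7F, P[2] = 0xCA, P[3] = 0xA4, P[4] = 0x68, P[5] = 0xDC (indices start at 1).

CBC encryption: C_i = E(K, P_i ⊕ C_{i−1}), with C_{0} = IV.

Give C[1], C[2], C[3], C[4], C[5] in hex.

C[1] = 0x31, C[2] = 0x2D, C[3] = 0xB1, C[4] = 0xA5, C[5] = 0x8D

C[1]: P[1] ⊕ 0xF4 = 0x8B; E(K, 0x8B) = 0x31.
C[2]: P[2] ⊕ 0x31 = 0xFB; E(K, 0xFB) = 0x2D.
C[3]: P[3] ⊕ 0x2D = 0x89; E(K, 0x89) = 0xB1.
C[4]: P[4] ⊕ 0xB1 = 0xD9; E(K, 0xD9) = 0xA5.
C[5]: P[5] ⊕ 0xA5 = 0x79; E(K, 0x79) = 0x8D.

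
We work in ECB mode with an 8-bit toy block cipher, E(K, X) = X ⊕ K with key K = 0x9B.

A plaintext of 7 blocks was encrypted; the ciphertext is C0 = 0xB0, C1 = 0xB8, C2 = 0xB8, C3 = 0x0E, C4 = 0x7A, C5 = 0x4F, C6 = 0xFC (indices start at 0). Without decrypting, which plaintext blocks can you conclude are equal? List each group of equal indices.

P1 = P2

ECB encrypts each block independently with the same key, so equal ciphertext blocks imply equal plaintext blocks.
C1 = C2 = 0xB8, so P1 = P2.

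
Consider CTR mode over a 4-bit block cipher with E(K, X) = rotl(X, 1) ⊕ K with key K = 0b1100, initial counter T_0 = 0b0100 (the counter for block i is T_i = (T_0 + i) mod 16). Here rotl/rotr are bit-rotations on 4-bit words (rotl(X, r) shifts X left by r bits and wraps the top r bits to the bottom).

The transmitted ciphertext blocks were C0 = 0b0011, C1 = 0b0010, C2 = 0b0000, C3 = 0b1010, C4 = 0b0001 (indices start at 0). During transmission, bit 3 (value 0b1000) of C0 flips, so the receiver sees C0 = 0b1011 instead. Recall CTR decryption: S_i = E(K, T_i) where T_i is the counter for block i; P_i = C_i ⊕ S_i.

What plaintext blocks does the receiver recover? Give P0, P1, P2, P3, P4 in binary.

P0 = 0b1111, P1 = 0b0100, P2 = 0b0000, P3 = 0b1000, P4 = 0b1100

Only C0 changed, to 0b1011. In CTR, a change in C_i flips the same bit in P_i only; the keystream is unaffected. Decrypting the received ciphertext:
P0: T = 0b0100, S = E(K, T) = 0b0100; 0b1011 ⊕ 0b0100 = 0b1111.
P1: T = 0b0101, S = E(K, T) = 0b0110; 0b0010 ⊕ 0b0110 = 0b0100.
P2: T = 0b0110, S = E(K, T) = 0b0000; 0b0000 ⊕ 0b0000 = 0b0000.
P3: T = 0b0111, S = E(K, T) = 0b0010; 0b1010 ⊕ 0b0010 = 0b1000.
P4: T = 0b1000, S = E(K, T) = 0b1101; 0b0001 ⊕ 0b1101 = 0b1100.
Blocks that differ from the original plaintext: P0.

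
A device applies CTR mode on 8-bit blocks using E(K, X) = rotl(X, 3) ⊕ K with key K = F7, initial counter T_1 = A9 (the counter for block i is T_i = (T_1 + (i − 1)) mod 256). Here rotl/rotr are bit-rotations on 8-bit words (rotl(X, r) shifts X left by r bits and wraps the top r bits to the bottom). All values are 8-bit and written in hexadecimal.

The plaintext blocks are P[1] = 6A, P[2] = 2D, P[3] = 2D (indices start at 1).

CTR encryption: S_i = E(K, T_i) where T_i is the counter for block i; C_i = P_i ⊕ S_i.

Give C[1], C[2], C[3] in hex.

C[1]: T = A9, S = E(K, T) = BA; 6A ⊕ BA = D0.
C[2]: T = AA, S = E(K, T) = A2; 2D ⊕ A2 = 8F.
C[3]: T = AB, S = E(K, T) = AA; 2D ⊕ AA = 87.

C[1] = D0, C[2] = 8F, C[3] = 87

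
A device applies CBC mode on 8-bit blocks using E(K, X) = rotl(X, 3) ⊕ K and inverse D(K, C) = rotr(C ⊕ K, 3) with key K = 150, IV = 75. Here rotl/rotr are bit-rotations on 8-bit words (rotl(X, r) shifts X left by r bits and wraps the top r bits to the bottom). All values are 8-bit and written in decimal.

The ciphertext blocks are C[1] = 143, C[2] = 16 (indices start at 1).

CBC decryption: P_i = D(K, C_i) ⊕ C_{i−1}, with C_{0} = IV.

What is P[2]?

P[2] = 95

P[2]: D(K, 16) = 208; 208 ⊕ 143 = 95.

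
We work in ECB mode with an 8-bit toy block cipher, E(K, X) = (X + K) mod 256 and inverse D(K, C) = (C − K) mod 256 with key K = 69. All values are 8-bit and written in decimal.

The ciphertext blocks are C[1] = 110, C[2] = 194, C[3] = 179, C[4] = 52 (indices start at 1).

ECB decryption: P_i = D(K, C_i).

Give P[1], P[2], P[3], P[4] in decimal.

P[1]: D(K, 110) = 41.
P[2]: D(K, 194) = 125.
P[3]: D(K, 179) = 110.
P[4]: D(K, 52) = 239.

P[1] = 41, P[2] = 125, P[3] = 110, P[4] = 239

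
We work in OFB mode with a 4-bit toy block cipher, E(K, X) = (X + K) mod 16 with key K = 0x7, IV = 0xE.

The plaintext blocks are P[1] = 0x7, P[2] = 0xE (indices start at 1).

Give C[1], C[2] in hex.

OFB encryption: S_i = E(K, S_{i−1}) with S_{0} = IV; C_i = P_i ⊕ S_i.
C[1]: S = E(K, 0xE) = 0x5; 0x7 ⊕ 0x5 = 0x2.
C[2]: S = E(K, 0x5) = 0xC; 0xE ⊕ 0xC = 0x2.

C[1] = 0x2, C[2] = 0x2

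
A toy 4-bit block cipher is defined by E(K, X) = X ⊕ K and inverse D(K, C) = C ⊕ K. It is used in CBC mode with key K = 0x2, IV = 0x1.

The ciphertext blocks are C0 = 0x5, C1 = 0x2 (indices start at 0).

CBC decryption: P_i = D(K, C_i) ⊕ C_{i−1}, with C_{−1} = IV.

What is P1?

P1 = 0x5

P1: D(K, 0x2) = 0x0; 0x0 ⊕ 0x5 = 0x5.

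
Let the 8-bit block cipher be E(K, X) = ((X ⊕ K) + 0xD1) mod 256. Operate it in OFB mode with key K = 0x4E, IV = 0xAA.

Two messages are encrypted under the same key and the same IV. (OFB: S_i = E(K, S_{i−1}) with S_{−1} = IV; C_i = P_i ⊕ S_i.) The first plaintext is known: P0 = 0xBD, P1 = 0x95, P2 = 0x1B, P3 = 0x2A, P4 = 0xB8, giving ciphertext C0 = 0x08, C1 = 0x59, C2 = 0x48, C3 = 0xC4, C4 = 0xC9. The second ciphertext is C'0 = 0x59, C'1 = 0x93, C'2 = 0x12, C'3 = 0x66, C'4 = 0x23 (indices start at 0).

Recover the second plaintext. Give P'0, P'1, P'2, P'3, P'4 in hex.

P'0 = 0xEC, P'1 = 0x5F, P'2 = 0x41, P'3 = 0x88, P'4 = 0x52

In OFB with a reused IV, both messages share the same keystream S_i, so C_i ⊕ C'_i = P_i ⊕ P'_i and thus P'_i = P_i ⊕ C_i ⊕ C'_i.
P'0: 0xBD ⊕ 0x08 ⊕ 0x59 = 0xEC.
P'1: 0x95 ⊕ 0x59 ⊕ 0x93 = 0x5F.
P'2: 0x1B ⊕ 0x48 ⊕ 0x12 = 0x41.
P'3: 0x2A ⊕ 0xC4 ⊕ 0x66 = 0x88.
P'4: 0xB8 ⊕ 0xC9 ⊕ 0x23 = 0x52.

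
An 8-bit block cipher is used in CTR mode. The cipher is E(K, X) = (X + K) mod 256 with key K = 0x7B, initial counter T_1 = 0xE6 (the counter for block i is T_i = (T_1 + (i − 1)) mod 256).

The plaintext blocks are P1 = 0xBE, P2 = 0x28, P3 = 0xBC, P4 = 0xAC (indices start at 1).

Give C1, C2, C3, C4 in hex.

C1 = 0xDF, C2 = 0x4A, C3 = 0xDF, C4 = 0xC8

CTR encryption: S_i = E(K, T_i) where T_i is the counter for block i; C_i = P_i ⊕ S_i.
C1: T = 0xE6, S = E(K, T) = 0x61; 0xBE ⊕ 0x61 = 0xDF.
C2: T = 0xE7, S = E(K, T) = 0x62; 0x28 ⊕ 0x62 = 0x4A.
C3: T = 0xE8, S = E(K, T) = 0x63; 0xBC ⊕ 0x63 = 0xDF.
C4: T = 0xE9, S = E(K, T) = 0x64; 0xAC ⊕ 0x64 = 0xC8.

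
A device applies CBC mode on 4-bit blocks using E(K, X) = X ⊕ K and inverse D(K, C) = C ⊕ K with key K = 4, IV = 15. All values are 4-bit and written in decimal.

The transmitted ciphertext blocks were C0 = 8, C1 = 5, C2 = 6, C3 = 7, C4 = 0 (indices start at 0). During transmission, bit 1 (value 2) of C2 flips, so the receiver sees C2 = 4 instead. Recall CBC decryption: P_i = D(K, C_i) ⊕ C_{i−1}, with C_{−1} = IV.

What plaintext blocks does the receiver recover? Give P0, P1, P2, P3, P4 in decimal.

P0 = 3, P1 = 9, P2 = 5, P3 = 7, P4 = 3

Only C2 changed, to 4. In CBC, a change in C_i garbles P_i and flips the same bit in P_{i+1}. Decrypting the received ciphertext:
P0: D(K, 8) = 12; 12 ⊕ 15 = 3.
P1: D(K, 5) = 1; 1 ⊕ 8 = 9.
P2: D(K, 4) = 0; 0 ⊕ 5 = 5.
P3: D(K, 7) = 3; 3 ⊕ 4 = 7.
P4: D(K, 0) = 4; 4 ⊕ 7 = 3.
Blocks that differ from the original plaintext: P2, P3.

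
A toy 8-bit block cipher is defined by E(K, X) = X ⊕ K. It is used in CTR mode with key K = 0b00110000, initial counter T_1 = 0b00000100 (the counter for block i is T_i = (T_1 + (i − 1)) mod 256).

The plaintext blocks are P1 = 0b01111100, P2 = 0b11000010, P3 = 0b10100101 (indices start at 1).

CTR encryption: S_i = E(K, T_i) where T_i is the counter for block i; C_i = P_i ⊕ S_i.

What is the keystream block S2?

0b00110101

C1: T = 0b00000100, S = E(K, T) = 0b00110100; 0b01111100 ⊕ 0b00110100 = 0b01001000.
C2: T = 0b00000101, S = E(K, T) = 0b00110101; 0b11000010 ⊕ 0b00110101 = 0b11110111.
So S2 = 0b00110101.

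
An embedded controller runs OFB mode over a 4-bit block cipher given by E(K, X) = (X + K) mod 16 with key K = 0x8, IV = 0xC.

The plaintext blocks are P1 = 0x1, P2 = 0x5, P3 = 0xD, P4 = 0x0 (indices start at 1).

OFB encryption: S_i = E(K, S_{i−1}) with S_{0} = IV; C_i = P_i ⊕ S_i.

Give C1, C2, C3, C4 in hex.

C1 = 0x5, C2 = 0x9, C3 = 0x9, C4 = 0xC

C1: S = E(K, 0xC) = 0x4; 0x1 ⊕ 0x4 = 0x5.
C2: S = E(K, 0x4) = 0xC; 0x5 ⊕ 0xC = 0x9.
C3: S = E(K, 0xC) = 0x4; 0xD ⊕ 0x4 = 0x9.
C4: S = E(K, 0x4) = 0xC; 0x0 ⊕ 0xC = 0xC.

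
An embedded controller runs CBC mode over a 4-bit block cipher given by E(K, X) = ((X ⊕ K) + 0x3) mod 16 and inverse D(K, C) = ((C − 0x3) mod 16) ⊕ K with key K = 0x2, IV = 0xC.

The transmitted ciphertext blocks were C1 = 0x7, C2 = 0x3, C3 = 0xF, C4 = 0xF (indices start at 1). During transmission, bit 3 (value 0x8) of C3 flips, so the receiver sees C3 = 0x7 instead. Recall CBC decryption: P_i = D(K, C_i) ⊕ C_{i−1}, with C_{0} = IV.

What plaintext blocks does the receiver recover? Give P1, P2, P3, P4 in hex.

Only C3 changed, to 0x7. In CBC, a change in C_i garbles P_i and flips the same bit in P_{i+1}. Decrypting the received ciphertext:
P1: D(K, 0x7) = 0x6; 0x6 ⊕ 0xC = 0xA.
P2: D(K, 0x3) = 0x2; 0x2 ⊕ 0x7 = 0x5.
P3: D(K, 0x7) = 0x6; 0x6 ⊕ 0x3 = 0x5.
P4: D(K, 0xF) = 0xE; 0xE ⊕ 0x7 = 0x9.
Blocks that differ from the original plaintext: P3, P4.

P1 = 0xA, P2 = 0x5, P3 = 0x5, P4 = 0x9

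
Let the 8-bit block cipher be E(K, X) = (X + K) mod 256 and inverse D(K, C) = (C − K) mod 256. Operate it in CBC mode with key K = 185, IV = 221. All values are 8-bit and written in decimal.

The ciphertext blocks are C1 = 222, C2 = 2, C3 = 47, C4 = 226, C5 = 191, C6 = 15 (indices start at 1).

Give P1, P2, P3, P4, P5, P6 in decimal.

P1 = 248, P2 = 151, P3 = 116, P4 = 6, P5 = 228, P6 = 233

CBC decryption: P_i = D(K, C_i) ⊕ C_{i−1}, with C_{0} = IV.
P1: D(K, 222) = 37; 37 ⊕ 221 = 248.
P2: D(K, 2) = 73; 73 ⊕ 222 = 151.
P3: D(K, 47) = 118; 118 ⊕ 2 = 116.
P4: D(K, 226) = 41; 41 ⊕ 47 = 6.
P5: D(K, 191) = 6; 6 ⊕ 226 = 228.
P6: D(K, 15) = 86; 86 ⊕ 191 = 233.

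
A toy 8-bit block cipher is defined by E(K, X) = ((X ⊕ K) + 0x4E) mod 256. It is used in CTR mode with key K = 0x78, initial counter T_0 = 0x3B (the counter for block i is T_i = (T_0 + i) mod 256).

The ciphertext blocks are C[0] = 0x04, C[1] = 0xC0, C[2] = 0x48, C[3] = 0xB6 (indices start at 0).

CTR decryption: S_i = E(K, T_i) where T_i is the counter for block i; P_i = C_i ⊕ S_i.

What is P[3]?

P[3]: T = 0x3E, S = E(K, T) = 0x94; 0xB6 ⊕ 0x94 = 0x22.

P[3] = 0x22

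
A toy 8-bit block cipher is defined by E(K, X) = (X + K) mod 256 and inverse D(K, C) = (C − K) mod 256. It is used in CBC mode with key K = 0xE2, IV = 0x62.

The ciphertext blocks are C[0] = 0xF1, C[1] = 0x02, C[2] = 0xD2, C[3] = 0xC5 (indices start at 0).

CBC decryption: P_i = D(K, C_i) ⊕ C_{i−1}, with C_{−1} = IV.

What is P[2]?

P[2] = 0xF2

P[2]: D(K, 0xD2) = 0xF0; 0xF0 ⊕ 0x02 = 0xF2.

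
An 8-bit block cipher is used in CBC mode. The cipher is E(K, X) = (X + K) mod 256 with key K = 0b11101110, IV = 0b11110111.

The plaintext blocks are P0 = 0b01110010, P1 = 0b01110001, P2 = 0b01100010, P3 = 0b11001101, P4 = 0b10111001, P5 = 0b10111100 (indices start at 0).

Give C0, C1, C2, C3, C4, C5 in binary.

C0 = 0b01110011, C1 = 0b11110000, C2 = 0b10000000, C3 = 0b00111011, C4 = 0b01110000, C5 = 0b10111010

CBC encryption: C_i = E(K, P_i ⊕ C_{i−1}), with C_{−1} = IV.
C0: P0 ⊕ 0b11110111 = 0b10000101; E(K, 0b10000101) = 0b01110011.
C1: P1 ⊕ 0b01110011 = 0b00000010; E(K, 0b00000010) = 0b11110000.
C2: P2 ⊕ 0b11110000 = 0b10010010; E(K, 0b10010010) = 0b10000000.
C3: P3 ⊕ 0b10000000 = 0b01001101; E(K, 0b01001101) = 0b00111011.
C4: P4 ⊕ 0b00111011 = 0b10000010; E(K, 0b10000010) = 0b01110000.
C5: P5 ⊕ 0b01110000 = 0b11001100; E(K, 0b11001100) = 0b10111010.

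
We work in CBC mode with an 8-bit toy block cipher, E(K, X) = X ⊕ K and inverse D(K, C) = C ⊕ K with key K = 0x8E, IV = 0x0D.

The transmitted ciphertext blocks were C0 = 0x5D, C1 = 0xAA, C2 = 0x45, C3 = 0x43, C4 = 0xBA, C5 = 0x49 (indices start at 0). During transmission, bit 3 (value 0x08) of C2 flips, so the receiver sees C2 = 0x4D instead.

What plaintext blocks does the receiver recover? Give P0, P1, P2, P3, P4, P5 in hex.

P0 = 0xDE, P1 = 0x79, P2 = 0x69, P3 = 0x80, P4 = 0x77, P5 = 0x7D

CBC decryption: P_i = D(K, C_i) ⊕ C_{i−1}, with C_{−1} = IV.
Only C2 changed, to 0x4D. In CBC, a change in C_i garbles P_i and flips the same bit in P_{i+1}. Decrypting the received ciphertext:
P0: D(K, 0x5D) = 0xD3; 0xD3 ⊕ 0x0D = 0xDE.
P1: D(K, 0xAA) = 0x24; 0x24 ⊕ 0x5D = 0x79.
P2: D(K, 0x4D) = 0xC3; 0xC3 ⊕ 0xAA = 0x69.
P3: D(K, 0x43) = 0xCD; 0xCD ⊕ 0x4D = 0x80.
P4: D(K, 0xBA) = 0x34; 0x34 ⊕ 0x43 = 0x77.
P5: D(K, 0x49) = 0xC7; 0xC7 ⊕ 0xBA = 0x7D.
Blocks that differ from the original plaintext: P2, P3.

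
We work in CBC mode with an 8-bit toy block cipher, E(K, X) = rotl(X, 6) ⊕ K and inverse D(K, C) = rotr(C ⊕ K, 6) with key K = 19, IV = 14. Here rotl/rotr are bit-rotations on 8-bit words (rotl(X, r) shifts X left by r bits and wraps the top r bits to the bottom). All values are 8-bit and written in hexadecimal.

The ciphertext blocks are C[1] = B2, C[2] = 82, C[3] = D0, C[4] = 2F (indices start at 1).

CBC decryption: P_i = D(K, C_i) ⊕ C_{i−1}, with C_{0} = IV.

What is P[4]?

P[4]: D(K, 2F) = D8; D8 ⊕ D0 = 08.

P[4] = 08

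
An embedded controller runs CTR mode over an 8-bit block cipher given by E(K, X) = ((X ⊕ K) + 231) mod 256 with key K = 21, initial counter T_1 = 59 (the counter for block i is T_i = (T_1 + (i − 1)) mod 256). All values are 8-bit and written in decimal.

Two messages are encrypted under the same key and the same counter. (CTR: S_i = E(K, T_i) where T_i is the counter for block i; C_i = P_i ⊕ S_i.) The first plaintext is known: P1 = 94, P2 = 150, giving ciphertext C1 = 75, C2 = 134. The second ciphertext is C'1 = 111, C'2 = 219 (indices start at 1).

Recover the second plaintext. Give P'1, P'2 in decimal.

In CTR with a reused counter, both messages share the same keystream S_i, so C_i ⊕ C'_i = P_i ⊕ P'_i and thus P'_i = P_i ⊕ C_i ⊕ C'_i.
P'1: 94 ⊕ 75 ⊕ 111 = 122.
P'2: 150 ⊕ 134 ⊕ 219 = 203.

P'1 = 122, P'2 = 203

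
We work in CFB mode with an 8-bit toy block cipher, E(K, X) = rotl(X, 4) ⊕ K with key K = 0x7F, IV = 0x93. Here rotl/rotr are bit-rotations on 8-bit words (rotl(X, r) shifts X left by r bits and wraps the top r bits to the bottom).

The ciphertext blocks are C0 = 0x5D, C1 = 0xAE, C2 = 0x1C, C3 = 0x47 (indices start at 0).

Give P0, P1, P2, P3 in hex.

CFB decryption: P_i = C_i ⊕ E(K, C_{i−1}), with C_{−1} = IV.
P0: E(K, 0x93) = 0x46; 0x5D ⊕ 0x46 = 0x1B.
P1: E(K, 0x5D) = 0xAA; 0xAE ⊕ 0xAA = 0x04.
P2: E(K, 0xAE) = 0x95; 0x1C ⊕ 0x95 = 0x89.
P3: E(K, 0x1C) = 0xBE; 0x47 ⊕ 0xBE = 0xF9.

P0 = 0x1B, P1 = 0x04, P2 = 0x89, P3 = 0xF9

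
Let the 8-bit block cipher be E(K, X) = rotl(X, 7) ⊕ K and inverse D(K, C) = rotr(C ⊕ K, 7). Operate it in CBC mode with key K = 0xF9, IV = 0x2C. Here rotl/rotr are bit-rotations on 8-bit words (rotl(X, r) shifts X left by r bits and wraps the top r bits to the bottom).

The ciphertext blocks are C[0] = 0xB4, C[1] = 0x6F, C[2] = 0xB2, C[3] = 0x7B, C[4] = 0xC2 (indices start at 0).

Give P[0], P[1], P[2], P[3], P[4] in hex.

P[0] = 0xB6, P[1] = 0x99, P[2] = 0xF9, P[3] = 0xB7, P[4] = 0x0D

CBC decryption: P_i = D(K, C_i) ⊕ C_{i−1}, with C_{−1} = IV.
P[0]: D(K, 0xB4) = 0x9A; 0x9A ⊕ 0x2C = 0xB6.
P[1]: D(K, 0x6F) = 0x2D; 0x2D ⊕ 0xB4 = 0x99.
P[2]: D(K, 0xB2) = 0x96; 0x96 ⊕ 0x6F = 0xF9.
P[3]: D(K, 0x7B) = 0x05; 0x05 ⊕ 0xB2 = 0xB7.
P[4]: D(K, 0xC2) = 0x76; 0x76 ⊕ 0x7B = 0x0D.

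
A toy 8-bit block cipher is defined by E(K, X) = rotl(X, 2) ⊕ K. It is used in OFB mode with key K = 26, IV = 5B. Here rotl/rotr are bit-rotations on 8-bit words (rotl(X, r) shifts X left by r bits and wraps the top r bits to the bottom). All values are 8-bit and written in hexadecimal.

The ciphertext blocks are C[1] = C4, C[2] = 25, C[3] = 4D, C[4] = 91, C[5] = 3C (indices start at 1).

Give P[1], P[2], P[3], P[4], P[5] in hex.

OFB decryption: S_i = E(K, S_{i−1}) with S_{0} = IV; P_i = C_i ⊕ S_i.
P[1]: S = E(K, 5B) = 4B; C4 ⊕ 4B = 8F.
P[2]: S = E(K, 4B) = 0B; 25 ⊕ 0B = 2E.
P[3]: S = E(K, 0B) = 0A; 4D ⊕ 0A = 47.
P[4]: S = E(K, 0A) = 0E; 91 ⊕ 0E = 9F.
P[5]: S = E(K, 0E) = 1E; 3C ⊕ 1E = 22.

P[1] = 8F, P[2] = 2E, P[3] = 47, P[4] = 9F, P[5] = 22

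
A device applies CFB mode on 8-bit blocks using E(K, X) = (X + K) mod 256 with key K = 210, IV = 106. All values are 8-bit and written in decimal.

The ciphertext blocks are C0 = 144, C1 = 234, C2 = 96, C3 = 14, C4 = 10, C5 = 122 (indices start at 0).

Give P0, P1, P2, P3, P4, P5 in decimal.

CFB decryption: P_i = C_i ⊕ E(K, C_{i−1}), with C_{−1} = IV.
P0: E(K, 106) = 60; 144 ⊕ 60 = 172.
P1: E(K, 144) = 98; 234 ⊕ 98 = 136.
P2: E(K, 234) = 188; 96 ⊕ 188 = 220.
P3: E(K, 96) = 50; 14 ⊕ 50 = 60.
P4: E(K, 14) = 224; 10 ⊕ 224 = 234.
P5: E(K, 10) = 220; 122 ⊕ 220 = 166.

P0 = 172, P1 = 136, P2 = 220, P3 = 60, P4 = 234, P5 = 166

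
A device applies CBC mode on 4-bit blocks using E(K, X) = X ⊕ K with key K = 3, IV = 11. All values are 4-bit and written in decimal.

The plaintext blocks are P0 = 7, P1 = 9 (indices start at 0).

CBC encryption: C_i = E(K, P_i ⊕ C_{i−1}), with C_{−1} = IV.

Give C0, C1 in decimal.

C0 = 15, C1 = 5

C0: P0 ⊕ 11 = 12; E(K, 12) = 15.
C1: P1 ⊕ 15 = 6; E(K, 6) = 5.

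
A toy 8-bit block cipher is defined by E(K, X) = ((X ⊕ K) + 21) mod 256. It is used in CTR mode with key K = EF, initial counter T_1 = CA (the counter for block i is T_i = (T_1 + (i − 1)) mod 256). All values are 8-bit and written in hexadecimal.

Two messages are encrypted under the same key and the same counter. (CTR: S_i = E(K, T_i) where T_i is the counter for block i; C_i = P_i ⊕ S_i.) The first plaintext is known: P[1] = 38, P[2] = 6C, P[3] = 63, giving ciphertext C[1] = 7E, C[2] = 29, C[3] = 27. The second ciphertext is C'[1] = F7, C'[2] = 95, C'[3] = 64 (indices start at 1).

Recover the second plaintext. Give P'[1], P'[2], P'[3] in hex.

P'[1] = B1, P'[2] = D0, P'[3] = 20

In CTR with a reused counter, both messages share the same keystream S_i, so C_i ⊕ C'_i = P_i ⊕ P'_i and thus P'_i = P_i ⊕ C_i ⊕ C'_i.
P'[1]: 38 ⊕ 7E ⊕ F7 = B1.
P'[2]: 6C ⊕ 29 ⊕ 95 = D0.
P'[3]: 63 ⊕ 27 ⊕ 64 = 20.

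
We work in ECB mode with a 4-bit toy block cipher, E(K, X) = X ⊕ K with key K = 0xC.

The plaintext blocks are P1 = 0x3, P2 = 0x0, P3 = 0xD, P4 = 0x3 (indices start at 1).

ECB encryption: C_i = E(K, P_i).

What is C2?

C2 = 0xC

C2: E(K, 0x0) = 0xC.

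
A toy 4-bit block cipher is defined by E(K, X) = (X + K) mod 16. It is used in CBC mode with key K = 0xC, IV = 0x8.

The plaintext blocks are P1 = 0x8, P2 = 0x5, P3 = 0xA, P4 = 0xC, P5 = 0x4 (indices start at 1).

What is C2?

C2 = 0x5

CBC encryption: C_i = E(K, P_i ⊕ C_{i−1}), with C_{0} = IV.
C1: P1 ⊕ 0x8 = 0x0; E(K, 0x0) = 0xC.
C2: P2 ⊕ 0xC = 0x9; E(K, 0x9) = 0x5.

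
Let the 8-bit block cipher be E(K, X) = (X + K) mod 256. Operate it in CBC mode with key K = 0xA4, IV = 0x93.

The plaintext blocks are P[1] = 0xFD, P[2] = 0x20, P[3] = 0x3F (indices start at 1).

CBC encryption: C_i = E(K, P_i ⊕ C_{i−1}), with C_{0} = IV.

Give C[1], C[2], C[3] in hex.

C[1] = 0x12, C[2] = 0xD6, C[3] = 0x8D

C[1]: P[1] ⊕ 0x93 = 0x6E; E(K, 0x6E) = 0x12.
C[2]: P[2] ⊕ 0x12 = 0x32; E(K, 0x32) = 0xD6.
C[3]: P[3] ⊕ 0xD6 = 0xE9; E(K, 0xE9) = 0x8D.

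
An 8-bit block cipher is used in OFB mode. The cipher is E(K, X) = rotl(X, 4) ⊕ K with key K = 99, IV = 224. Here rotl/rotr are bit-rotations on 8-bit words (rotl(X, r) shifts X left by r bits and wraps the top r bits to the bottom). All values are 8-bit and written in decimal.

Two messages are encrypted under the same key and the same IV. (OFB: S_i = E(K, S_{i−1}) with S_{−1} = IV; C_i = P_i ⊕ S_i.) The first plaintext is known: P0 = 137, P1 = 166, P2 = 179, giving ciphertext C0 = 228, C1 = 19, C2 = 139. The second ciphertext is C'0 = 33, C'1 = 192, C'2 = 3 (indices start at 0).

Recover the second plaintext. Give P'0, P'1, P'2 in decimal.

P'0 = 76, P'1 = 117, P'2 = 59

In OFB with a reused IV, both messages share the same keystream S_i, so C_i ⊕ C'_i = P_i ⊕ P'_i and thus P'_i = P_i ⊕ C_i ⊕ C'_i.
P'0: 137 ⊕ 228 ⊕ 33 = 76.
P'1: 166 ⊕ 19 ⊕ 192 = 117.
P'2: 179 ⊕ 139 ⊕ 3 = 59.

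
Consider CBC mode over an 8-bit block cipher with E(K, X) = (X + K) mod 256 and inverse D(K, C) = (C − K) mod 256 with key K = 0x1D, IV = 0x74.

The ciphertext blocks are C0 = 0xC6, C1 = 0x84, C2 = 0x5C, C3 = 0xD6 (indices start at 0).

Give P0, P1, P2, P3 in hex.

CBC decryption: P_i = D(K, C_i) ⊕ C_{i−1}, with C_{−1} = IV.
P0: D(K, 0xC6) = 0xA9; 0xA9 ⊕ 0x74 = 0xDD.
P1: D(K, 0x84) = 0x67; 0x67 ⊕ 0xC6 = 0xA1.
P2: D(K, 0x5C) = 0x3F; 0x3F ⊕ 0x84 = 0xBB.
P3: D(K, 0xD6) = 0xB9; 0xB9 ⊕ 0x5C = 0xE5.

P0 = 0xDD, P1 = 0xA1, P2 = 0xBB, P3 = 0xE5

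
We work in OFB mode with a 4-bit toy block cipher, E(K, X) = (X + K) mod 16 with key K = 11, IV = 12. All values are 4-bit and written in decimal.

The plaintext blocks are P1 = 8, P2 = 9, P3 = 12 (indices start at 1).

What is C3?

C3 = 1

OFB encryption: S_i = E(K, S_{i−1}) with S_{0} = IV; C_i = P_i ⊕ S_i.
C1: S = E(K, 12) = 7; 8 ⊕ 7 = 15.
C2: S = E(K, 7) = 2; 9 ⊕ 2 = 11.
C3: S = E(K, 2) = 13; 12 ⊕ 13 = 1.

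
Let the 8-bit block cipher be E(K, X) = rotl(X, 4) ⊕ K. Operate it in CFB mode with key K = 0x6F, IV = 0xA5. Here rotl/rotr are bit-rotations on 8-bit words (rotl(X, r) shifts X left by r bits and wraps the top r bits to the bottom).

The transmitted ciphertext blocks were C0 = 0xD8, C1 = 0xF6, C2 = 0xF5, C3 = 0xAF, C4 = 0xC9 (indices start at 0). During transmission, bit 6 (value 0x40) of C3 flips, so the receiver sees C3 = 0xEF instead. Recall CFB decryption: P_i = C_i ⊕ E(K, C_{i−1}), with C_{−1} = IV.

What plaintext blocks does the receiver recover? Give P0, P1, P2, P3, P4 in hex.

P0 = 0xED, P1 = 0x14, P2 = 0xF5, P3 = 0xDF, P4 = 0x58

Only C3 changed, to 0xEF. In CFB, a change in C_i flips the same bit in P_i and garbles P_{i+1}. Decrypting the received ciphertext:
P0: E(K, 0xA5) = 0x35; 0xD8 ⊕ 0x35 = 0xED.
P1: E(K, 0xD8) = 0xE2; 0xF6 ⊕ 0xE2 = 0x14.
P2: E(K, 0xF6) = 0x00; 0xF5 ⊕ 0x00 = 0xF5.
P3: E(K, 0xF5) = 0x30; 0xEF ⊕ 0x30 = 0xDF.
P4: E(K, 0xEF) = 0x91; 0xC9 ⊕ 0x91 = 0x58.
Blocks that differ from the original plaintext: P3, P4.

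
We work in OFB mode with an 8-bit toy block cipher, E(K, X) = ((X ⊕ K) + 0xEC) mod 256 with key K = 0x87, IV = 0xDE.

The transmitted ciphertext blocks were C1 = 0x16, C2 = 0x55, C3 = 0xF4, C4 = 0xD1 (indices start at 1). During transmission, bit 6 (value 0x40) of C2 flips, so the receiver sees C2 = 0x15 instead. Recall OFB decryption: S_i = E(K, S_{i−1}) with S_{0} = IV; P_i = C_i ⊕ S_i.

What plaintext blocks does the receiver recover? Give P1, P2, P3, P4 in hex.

Only C2 changed, to 0x15. In OFB, a change in C_i flips the same bit in P_i only; the keystream is unaffected. Decrypting the received ciphertext:
P1: S = E(K, 0xDE) = 0x45; 0x16 ⊕ 0x45 = 0x53.
P2: S = E(K, 0x45) = 0xAE; 0x15 ⊕ 0xAE = 0xBB.
P3: S = E(K, 0xAE) = 0x15; 0xF4 ⊕ 0x15 = 0xE1.
P4: S = E(K, 0x15) = 0x7E; 0xD1 ⊕ 0x7E = 0xAF.
Blocks that differ from the original plaintext: P2.

P1 = 0x53, P2 = 0xBB, P3 = 0xE1, P4 = 0xAF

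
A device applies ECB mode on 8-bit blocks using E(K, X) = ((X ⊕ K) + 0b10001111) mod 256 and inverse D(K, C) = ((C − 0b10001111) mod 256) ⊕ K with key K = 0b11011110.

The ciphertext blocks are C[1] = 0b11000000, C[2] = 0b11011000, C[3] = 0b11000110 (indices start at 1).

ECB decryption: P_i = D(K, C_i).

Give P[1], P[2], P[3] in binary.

P[1] = 0b11101111, P[2] = 0b10010111, P[3] = 0b11101001

P[1]: D(K, 0b11000000) = 0b11101111.
P[2]: D(K, 0b11011000) = 0b10010111.
P[3]: D(K, 0b11000110) = 0b11101001.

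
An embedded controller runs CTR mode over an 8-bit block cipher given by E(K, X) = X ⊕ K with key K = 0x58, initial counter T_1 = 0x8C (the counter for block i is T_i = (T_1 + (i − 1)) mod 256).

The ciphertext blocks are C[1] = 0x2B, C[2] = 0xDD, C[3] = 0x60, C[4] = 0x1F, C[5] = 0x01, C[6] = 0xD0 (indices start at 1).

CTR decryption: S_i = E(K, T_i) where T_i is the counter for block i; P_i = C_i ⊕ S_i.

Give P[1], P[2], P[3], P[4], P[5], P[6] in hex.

P[1]: T = 0x8C, S = E(K, T) = 0xD4; 0x2B ⊕ 0xD4 = 0xFF.
P[2]: T = 0x8D, S = E(K, T) = 0xD5; 0xDD ⊕ 0xD5 = 0x08.
P[3]: T = 0x8E, S = E(K, T) = 0xD6; 0x60 ⊕ 0xD6 = 0xB6.
P[4]: T = 0x8F, S = E(K, T) = 0xD7; 0x1F ⊕ 0xD7 = 0xC8.
P[5]: T = 0x90, S = E(K, T) = 0xC8; 0x01 ⊕ 0xC8 = 0xC9.
P[6]: T = 0x91, S = E(K, T) = 0xC9; 0xD0 ⊕ 0xC9 = 0x19.

P[1] = 0xFF, P[2] = 0x08, P[3] = 0xB6, P[4] = 0xC8, P[5] = 0xC9, P[6] = 0x19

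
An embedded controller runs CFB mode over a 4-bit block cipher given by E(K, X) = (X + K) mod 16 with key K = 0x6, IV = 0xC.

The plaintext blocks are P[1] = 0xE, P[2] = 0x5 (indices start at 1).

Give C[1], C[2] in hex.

CFB encryption: C_i = P_i ⊕ E(K, C_{i−1}), with C_{0} = IV.
C[1]: E(K, 0xC) = 0x2; 0xE ⊕ 0x2 = 0xC.
C[2]: E(K, 0xC) = 0x2; 0x5 ⊕ 0x2 = 0x7.

C[1] = 0xC, C[2] = 0x7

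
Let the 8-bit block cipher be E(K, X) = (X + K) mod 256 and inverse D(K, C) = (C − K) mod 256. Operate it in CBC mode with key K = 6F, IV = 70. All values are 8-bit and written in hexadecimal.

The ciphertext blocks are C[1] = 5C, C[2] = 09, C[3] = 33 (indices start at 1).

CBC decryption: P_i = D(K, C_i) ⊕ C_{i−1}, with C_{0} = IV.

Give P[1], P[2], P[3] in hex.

P[1]: D(K, 5C) = ED; ED ⊕ 70 = 9D.
P[2]: D(K, 09) = 9A; 9A ⊕ 5C = C6.
P[3]: D(K, 33) = C4; C4 ⊕ 09 = CD.

P[1] = 9D, P[2] = C6, P[3] = CD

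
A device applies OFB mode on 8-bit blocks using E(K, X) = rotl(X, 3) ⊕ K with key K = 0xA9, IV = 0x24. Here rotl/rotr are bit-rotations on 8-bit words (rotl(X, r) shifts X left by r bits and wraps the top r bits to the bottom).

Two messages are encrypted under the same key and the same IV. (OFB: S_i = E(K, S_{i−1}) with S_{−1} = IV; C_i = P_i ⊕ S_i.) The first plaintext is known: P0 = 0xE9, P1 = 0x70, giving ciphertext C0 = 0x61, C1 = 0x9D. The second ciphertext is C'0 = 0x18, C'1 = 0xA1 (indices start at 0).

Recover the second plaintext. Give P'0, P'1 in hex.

In OFB with a reused IV, both messages share the same keystream S_i, so C_i ⊕ C'_i = P_i ⊕ P'_i and thus P'_i = P_i ⊕ C_i ⊕ C'_i.
P'0: 0xE9 ⊕ 0x61 ⊕ 0x18 = 0x90.
P'1: 0x70 ⊕ 0x9D ⊕ 0xA1 = 0x4C.

P'0 = 0x90, P'1 = 0x4C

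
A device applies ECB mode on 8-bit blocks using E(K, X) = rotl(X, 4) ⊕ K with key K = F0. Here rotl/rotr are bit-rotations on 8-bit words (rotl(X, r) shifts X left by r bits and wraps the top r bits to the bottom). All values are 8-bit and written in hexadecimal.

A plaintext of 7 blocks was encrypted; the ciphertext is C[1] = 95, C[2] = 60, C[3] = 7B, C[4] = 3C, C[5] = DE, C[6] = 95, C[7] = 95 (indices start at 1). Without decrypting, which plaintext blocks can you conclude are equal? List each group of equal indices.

ECB encrypts each block independently with the same key, so equal ciphertext blocks imply equal plaintext blocks.
C[1] = C[6] = C[7] = 95, so P[1] = P[6] = P[7].

P[1] = P[6] = P[7]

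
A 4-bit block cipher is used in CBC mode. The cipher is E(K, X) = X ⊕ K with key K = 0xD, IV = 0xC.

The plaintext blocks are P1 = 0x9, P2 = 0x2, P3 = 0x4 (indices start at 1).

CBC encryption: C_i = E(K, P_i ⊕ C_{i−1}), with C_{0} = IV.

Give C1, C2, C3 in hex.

C1: P1 ⊕ 0xC = 0x5; E(K, 0x5) = 0x8.
C2: P2 ⊕ 0x8 = 0xA; E(K, 0xA) = 0x7.
C3: P3 ⊕ 0x7 = 0x3; E(K, 0x3) = 0xE.

C1 = 0x8, C2 = 0x7, C3 = 0xE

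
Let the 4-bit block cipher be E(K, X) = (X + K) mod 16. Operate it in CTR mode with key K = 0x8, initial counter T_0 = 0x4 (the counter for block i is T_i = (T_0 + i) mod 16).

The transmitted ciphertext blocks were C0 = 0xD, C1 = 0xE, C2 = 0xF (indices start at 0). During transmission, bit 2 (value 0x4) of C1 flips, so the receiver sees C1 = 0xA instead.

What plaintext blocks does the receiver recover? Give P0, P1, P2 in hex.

P0 = 0x1, P1 = 0x7, P2 = 0x1

CTR decryption: S_i = E(K, T_i) where T_i is the counter for block i; P_i = C_i ⊕ S_i.
Only C1 changed, to 0xA. In CTR, a change in C_i flips the same bit in P_i only; the keystream is unaffected. Decrypting the received ciphertext:
P0: T = 0x4, S = E(K, T) = 0xC; 0xD ⊕ 0xC = 0x1.
P1: T = 0x5, S = E(K, T) = 0xD; 0xA ⊕ 0xD = 0x7.
P2: T = 0x6, S = E(K, T) = 0xE; 0xF ⊕ 0xE = 0x1.
Blocks that differ from the original plaintext: P1.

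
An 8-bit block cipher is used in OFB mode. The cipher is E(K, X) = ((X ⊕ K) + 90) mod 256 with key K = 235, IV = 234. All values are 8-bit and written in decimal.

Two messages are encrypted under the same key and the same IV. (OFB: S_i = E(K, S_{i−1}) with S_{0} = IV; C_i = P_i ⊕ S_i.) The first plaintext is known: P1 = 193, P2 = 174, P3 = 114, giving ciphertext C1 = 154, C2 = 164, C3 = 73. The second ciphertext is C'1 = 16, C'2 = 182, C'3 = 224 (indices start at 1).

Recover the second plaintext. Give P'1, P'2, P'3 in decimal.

P'1 = 75, P'2 = 188, P'3 = 219

In OFB with a reused IV, both messages share the same keystream S_i, so C_i ⊕ C'_i = P_i ⊕ P'_i and thus P'_i = P_i ⊕ C_i ⊕ C'_i.
P'1: 193 ⊕ 154 ⊕ 16 = 75.
P'2: 174 ⊕ 164 ⊕ 182 = 188.
P'3: 114 ⊕ 73 ⊕ 224 = 219.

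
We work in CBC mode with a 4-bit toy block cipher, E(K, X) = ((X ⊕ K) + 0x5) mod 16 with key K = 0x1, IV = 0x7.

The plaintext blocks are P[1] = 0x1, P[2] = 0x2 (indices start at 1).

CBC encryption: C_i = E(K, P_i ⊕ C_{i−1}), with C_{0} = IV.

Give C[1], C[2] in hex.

C[1] = 0xC, C[2] = 0x4

C[1]: P[1] ⊕ 0x7 = 0x6; E(K, 0x6) = 0xC.
C[2]: P[2] ⊕ 0xC = 0xE; E(K, 0xE) = 0x4.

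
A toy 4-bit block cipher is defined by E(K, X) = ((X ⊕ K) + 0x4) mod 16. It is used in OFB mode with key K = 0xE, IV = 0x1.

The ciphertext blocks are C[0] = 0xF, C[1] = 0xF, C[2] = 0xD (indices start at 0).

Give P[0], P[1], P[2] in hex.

P[0] = 0xC, P[1] = 0xE, P[2] = 0xE

OFB decryption: S_i = E(K, S_{i−1}) with S_{−1} = IV; P_i = C_i ⊕ S_i.
P[0]: S = E(K, 0x1) = 0x3; 0xF ⊕ 0x3 = 0xC.
P[1]: S = E(K, 0x3) = 0x1; 0xF ⊕ 0x1 = 0xE.
P[2]: S = E(K, 0x1) = 0x3; 0xD ⊕ 0x3 = 0xE.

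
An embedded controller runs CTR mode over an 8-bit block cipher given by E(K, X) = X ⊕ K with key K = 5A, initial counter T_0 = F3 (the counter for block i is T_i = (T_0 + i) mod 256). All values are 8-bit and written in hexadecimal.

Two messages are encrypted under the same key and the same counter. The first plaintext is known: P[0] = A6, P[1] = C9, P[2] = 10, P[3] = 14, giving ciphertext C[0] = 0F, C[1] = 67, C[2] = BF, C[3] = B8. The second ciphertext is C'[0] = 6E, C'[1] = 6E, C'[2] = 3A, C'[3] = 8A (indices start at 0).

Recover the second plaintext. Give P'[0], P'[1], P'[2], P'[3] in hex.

In CTR with a reused counter, both messages share the same keystream S_i, so C_i ⊕ C'_i = P_i ⊕ P'_i and thus P'_i = P_i ⊕ C_i ⊕ C'_i.
P'[0]: A6 ⊕ 0F ⊕ 6E = C7.
P'[1]: C9 ⊕ 67 ⊕ 6E = C0.
P'[2]: 10 ⊕ BF ⊕ 3A = 95.
P'[3]: 14 ⊕ B8 ⊕ 8A = 26.

P'[0] = C7, P'[1] = C0, P'[2] = 95, P'[3] = 26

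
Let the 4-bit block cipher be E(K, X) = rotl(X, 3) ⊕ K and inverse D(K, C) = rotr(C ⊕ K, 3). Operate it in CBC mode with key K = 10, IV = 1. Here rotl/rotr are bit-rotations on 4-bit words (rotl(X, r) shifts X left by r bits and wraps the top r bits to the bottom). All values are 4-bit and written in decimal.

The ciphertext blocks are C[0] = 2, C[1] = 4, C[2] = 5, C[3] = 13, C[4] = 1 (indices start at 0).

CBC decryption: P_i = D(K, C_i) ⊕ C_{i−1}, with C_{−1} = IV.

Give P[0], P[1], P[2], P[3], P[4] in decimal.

P[0] = 0, P[1] = 15, P[2] = 11, P[3] = 11, P[4] = 10

P[0]: D(K, 2) = 1; 1 ⊕ 1 = 0.
P[1]: D(K, 4) = 13; 13 ⊕ 2 = 15.
P[2]: D(K, 5) = 15; 15 ⊕ 4 = 11.
P[3]: D(K, 13) = 14; 14 ⊕ 5 = 11.
P[4]: D(K, 1) = 7; 7 ⊕ 13 = 10.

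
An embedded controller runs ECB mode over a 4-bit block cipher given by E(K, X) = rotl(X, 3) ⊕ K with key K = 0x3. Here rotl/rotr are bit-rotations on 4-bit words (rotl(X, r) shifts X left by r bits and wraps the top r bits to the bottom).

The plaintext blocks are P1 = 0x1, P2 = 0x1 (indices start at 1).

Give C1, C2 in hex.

ECB encryption: C_i = E(K, P_i).
C1: E(K, 0x1) = 0xB.
C2: E(K, 0x1) = 0xB.

C1 = 0xB, C2 = 0xB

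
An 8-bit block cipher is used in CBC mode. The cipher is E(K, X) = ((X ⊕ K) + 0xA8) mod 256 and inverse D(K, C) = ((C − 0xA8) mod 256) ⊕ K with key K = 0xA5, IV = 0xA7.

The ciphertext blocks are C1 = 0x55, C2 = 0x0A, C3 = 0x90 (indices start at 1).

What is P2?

CBC decryption: P_i = D(K, C_i) ⊕ C_{i−1}, with C_{0} = IV.
P2: D(K, 0x0A) = 0xC7; 0xC7 ⊕ 0x55 = 0x92.

P2 = 0x92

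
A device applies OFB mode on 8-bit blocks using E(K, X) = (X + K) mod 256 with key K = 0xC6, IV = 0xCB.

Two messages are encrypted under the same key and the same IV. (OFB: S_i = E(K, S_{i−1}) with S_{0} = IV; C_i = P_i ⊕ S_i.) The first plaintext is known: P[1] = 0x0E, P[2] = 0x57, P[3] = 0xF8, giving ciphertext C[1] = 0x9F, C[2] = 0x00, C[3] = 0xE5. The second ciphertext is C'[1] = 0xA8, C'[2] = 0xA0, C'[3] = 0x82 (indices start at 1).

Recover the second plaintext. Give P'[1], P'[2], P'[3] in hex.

In OFB with a reused IV, both messages share the same keystream S_i, so C_i ⊕ C'_i = P_i ⊕ P'_i and thus P'_i = P_i ⊕ C_i ⊕ C'_i.
P'[1]: 0x0E ⊕ 0x9F ⊕ 0xA8 = 0x39.
P'[2]: 0x57 ⊕ 0x00 ⊕ 0xA0 = 0xF7.
P'[3]: 0xF8 ⊕ 0xE5 ⊕ 0x82 = 0x9F.

P'[1] = 0x39, P'[2] = 0xF7, P'[3] = 0x9F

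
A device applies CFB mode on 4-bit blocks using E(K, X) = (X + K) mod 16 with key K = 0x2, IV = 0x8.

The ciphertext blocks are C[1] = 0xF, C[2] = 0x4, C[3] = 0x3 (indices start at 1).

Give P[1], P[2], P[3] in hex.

CFB decryption: P_i = C_i ⊕ E(K, C_{i−1}), with C_{0} = IV.
P[1]: E(K, 0x8) = 0xA; 0xF ⊕ 0xA = 0x5.
P[2]: E(K, 0xF) = 0x1; 0x4 ⊕ 0x1 = 0x5.
P[3]: E(K, 0x4) = 0x6; 0x3 ⊕ 0x6 = 0x5.

P[1] = 0x5, P[2] = 0x5, P[3] = 0x5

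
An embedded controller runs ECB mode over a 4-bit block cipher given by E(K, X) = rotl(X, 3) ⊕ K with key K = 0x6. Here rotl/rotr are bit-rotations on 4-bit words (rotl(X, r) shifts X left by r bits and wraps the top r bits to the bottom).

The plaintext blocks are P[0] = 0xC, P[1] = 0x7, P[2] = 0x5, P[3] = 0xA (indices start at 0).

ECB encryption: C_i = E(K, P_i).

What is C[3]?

C[3] = 0x3

C[3]: E(K, 0xA) = 0x3.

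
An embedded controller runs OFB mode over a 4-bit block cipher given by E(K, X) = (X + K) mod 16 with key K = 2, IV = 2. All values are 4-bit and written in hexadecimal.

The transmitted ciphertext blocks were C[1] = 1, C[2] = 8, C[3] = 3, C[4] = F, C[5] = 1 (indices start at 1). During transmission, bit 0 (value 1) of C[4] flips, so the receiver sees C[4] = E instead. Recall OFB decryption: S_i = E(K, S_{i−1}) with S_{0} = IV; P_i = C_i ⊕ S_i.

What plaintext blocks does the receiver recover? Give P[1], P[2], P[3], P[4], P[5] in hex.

Only C[4] changed, to E. In OFB, a change in C_i flips the same bit in P_i only; the keystream is unaffected. Decrypting the received ciphertext:
P[1]: S = E(K, 2) = 4; 1 ⊕ 4 = 5.
P[2]: S = E(K, 4) = 6; 8 ⊕ 6 = E.
P[3]: S = E(K, 6) = 8; 3 ⊕ 8 = B.
P[4]: S = E(K, 8) = A; E ⊕ A = 4.
P[5]: S = E(K, A) = C; 1 ⊕ C = D.
Blocks that differ from the original plaintext: P[4].

P[1] = 5, P[2] = E, P[3] = B, P[4] = 4, P[5] = D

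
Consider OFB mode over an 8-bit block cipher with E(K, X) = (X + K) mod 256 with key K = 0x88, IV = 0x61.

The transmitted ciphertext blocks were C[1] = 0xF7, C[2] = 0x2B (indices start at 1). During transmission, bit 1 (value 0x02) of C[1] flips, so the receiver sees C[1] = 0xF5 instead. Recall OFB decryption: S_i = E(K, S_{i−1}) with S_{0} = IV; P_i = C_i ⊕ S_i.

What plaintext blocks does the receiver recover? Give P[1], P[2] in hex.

Only C[1] changed, to 0xF5. In OFB, a change in C_i flips the same bit in P_i only; the keystream is unaffected. Decrypting the received ciphertext:
P[1]: S = E(K, 0x61) = 0xE9; 0xF5 ⊕ 0xE9 = 0x1C.
P[2]: S = E(K, 0xE9) = 0x71; 0x2B ⊕ 0x71 = 0x5A.
Blocks that differ from the original plaintext: P[1].

P[1] = 0x1C, P[2] = 0x5A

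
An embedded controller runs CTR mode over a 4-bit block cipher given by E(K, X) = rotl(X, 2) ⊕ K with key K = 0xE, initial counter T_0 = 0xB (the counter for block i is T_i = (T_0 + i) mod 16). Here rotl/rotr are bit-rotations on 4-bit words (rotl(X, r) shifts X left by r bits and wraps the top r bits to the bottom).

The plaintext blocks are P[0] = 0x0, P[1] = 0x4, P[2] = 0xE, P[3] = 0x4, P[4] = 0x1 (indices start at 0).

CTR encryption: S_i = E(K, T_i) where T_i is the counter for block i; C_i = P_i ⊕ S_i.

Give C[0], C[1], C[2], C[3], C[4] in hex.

C[0] = 0x0, C[1] = 0x9, C[2] = 0x7, C[3] = 0x1, C[4] = 0x0

C[0]: T = 0xB, S = E(K, T) = 0x0; 0x0 ⊕ 0x0 = 0x0.
C[1]: T = 0xC, S = E(K, T) = 0xD; 0x4 ⊕ 0xD = 0x9.
C[2]: T = 0xD, S = E(K, T) = 0x9; 0xE ⊕ 0x9 = 0x7.
C[3]: T = 0xE, S = E(K, T) = 0x5; 0x4 ⊕ 0x5 = 0x1.
C[4]: T = 0xF, S = E(K, T) = 0x1; 0x1 ⊕ 0x1 = 0x0.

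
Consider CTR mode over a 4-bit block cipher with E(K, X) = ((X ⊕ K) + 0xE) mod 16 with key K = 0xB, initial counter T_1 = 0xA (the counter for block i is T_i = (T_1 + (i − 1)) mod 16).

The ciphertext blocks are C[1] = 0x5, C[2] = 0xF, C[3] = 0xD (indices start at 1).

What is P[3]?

P[3] = 0x8

CTR decryption: S_i = E(K, T_i) where T_i is the counter for block i; P_i = C_i ⊕ S_i.
P[3]: T = 0xC, S = E(K, T) = 0x5; 0xD ⊕ 0x5 = 0x8.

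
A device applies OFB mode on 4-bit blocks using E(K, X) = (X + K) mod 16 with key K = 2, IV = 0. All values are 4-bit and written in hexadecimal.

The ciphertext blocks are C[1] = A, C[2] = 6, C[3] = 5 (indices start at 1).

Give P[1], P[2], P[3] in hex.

P[1] = 8, P[2] = 2, P[3] = 3

OFB decryption: S_i = E(K, S_{i−1}) with S_{0} = IV; P_i = C_i ⊕ S_i.
P[1]: S = E(K, 0) = 2; A ⊕ 2 = 8.
P[2]: S = E(K, 2) = 4; 6 ⊕ 4 = 2.
P[3]: S = E(K, 4) = 6; 5 ⊕ 6 = 3.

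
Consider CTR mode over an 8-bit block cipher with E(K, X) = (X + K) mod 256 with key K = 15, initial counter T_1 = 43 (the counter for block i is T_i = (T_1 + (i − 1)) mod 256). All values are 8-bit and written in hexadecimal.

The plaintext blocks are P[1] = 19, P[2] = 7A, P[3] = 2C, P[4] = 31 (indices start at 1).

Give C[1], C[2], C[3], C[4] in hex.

CTR encryption: S_i = E(K, T_i) where T_i is the counter for block i; C_i = P_i ⊕ S_i.
C[1]: T = 43, S = E(K, T) = 58; 19 ⊕ 58 = 41.
C[2]: T = 44, S = E(K, T) = 59; 7A ⊕ 59 = 23.
C[3]: T = 45, S = E(K, T) = 5A; 2C ⊕ 5A = 76.
C[4]: T = 46, S = E(K, T) = 5B; 31 ⊕ 5B = 6A.

C[1] = 41, C[2] = 23, C[3] = 76, C[4] = 6A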